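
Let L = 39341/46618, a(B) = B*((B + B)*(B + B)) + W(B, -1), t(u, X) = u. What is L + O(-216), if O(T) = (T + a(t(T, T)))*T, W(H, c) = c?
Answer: 405911140876829/46618 ≈ 8.7072e+9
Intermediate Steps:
a(B) = -1 + 4*B**3 (a(B) = B*((B + B)*(B + B)) - 1 = B*((2*B)*(2*B)) - 1 = B*(4*B**2) - 1 = 4*B**3 - 1 = -1 + 4*B**3)
L = 39341/46618 (L = 39341*(1/46618) = 39341/46618 ≈ 0.84390)
O(T) = T*(-1 + T + 4*T**3) (O(T) = (T + (-1 + 4*T**3))*T = (-1 + T + 4*T**3)*T = T*(-1 + T + 4*T**3))
L + O(-216) = 39341/46618 - 216*(-1 - 216 + 4*(-216)**3) = 39341/46618 - 216*(-1 - 216 + 4*(-10077696)) = 39341/46618 - 216*(-1 - 216 - 40310784) = 39341/46618 - 216*(-40311001) = 39341/46618 + 8707176216 = 405911140876829/46618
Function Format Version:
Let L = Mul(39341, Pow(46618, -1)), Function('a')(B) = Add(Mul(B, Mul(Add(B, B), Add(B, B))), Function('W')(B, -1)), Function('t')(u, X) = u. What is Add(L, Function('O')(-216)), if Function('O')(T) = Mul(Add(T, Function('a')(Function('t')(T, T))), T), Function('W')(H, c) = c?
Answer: Rational(405911140876829, 46618) ≈ 8.7072e+9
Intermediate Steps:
Function('a')(B) = Add(-1, Mul(4, Pow(B, 3))) (Function('a')(B) = Add(Mul(B, Mul(Add(B, B), Add(B, B))), -1) = Add(Mul(B, Mul(Mul(2, B), Mul(2, B))), -1) = Add(Mul(B, Mul(4, Pow(B, 2))), -1) = Add(Mul(4, Pow(B, 3)), -1) = Add(-1, Mul(4, Pow(B, 3))))
L = Rational(39341, 46618) (L = Mul(39341, Rational(1, 46618)) = Rational(39341, 46618) ≈ 0.84390)
Function('O')(T) = Mul(T, Add(-1, T, Mul(4, Pow(T, 3)))) (Function('O')(T) = Mul(Add(T, Add(-1, Mul(4, Pow(T, 3)))), T) = Mul(Add(-1, T, Mul(4, Pow(T, 3))), T) = Mul(T, Add(-1, T, Mul(4, Pow(T, 3)))))
Add(L, Function('O')(-216)) = Add(Rational(39341, 46618), Mul(-216, Add(-1, -216, Mul(4, Pow(-216, 3))))) = Add(Rational(39341, 46618), Mul(-216, Add(-1, -216, Mul(4, -10077696)))) = Add(Rational(39341, 46618), Mul(-216, Add(-1, -216, -40310784))) = Add(Rational(39341, 46618), Mul(-216, -40311001)) = Add(Rational(39341, 46618), 8707176216) = Rational(405911140876829, 46618)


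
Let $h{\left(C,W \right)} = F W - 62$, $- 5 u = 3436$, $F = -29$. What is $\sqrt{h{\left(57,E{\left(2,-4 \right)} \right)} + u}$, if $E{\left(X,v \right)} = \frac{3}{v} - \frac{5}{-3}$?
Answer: $\frac{i \sqrt{698205}}{30} \approx 27.853 i$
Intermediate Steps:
$u = - \frac{3436}{5}$ ($u = \left(- \frac{1}{5}\right) 3436 = - \frac{3436}{5} \approx -687.2$)
$E{\left(X,v \right)} = \frac{5}{3} + \frac{3}{v}$ ($E{\left(X,v \right)} = \frac{3}{v} - - \frac{5}{3} = \frac{3}{v} + \frac{5}{3} = \frac{5}{3} + \frac{3}{v}$)
$h{\left(C,W \right)} = -62 - 29 W$ ($h{\left(C,W \right)} = - 29 W - 62 = -62 - 29 W$)
$\sqrt{h{\left(57,E{\left(2,-4 \right)} \right)} + u} = \sqrt{\left(-62 - 29 \left(\frac{5}{3} + \frac{3}{-4}\right)\right) - \frac{3436}{5}} = \sqrt{\left(-62 - 29 \left(\frac{5}{3} + 3 \left(- \frac{1}{4}\right)\right)\right) - \frac{3436}{5}} = \sqrt{\left(-62 - 29 \left(\frac{5}{3} - \frac{3}{4}\right)\right) - \frac{3436}{5}} = \sqrt{\left(-62 - \frac{319}{12}\right) - \frac{3436}{5}} = \sqrt{- \frac{1063}{12} - \frac{3436}{5}} = \sqrt{- \frac{46547}{60}} = \frac{i \sqrt{698205}}{30}$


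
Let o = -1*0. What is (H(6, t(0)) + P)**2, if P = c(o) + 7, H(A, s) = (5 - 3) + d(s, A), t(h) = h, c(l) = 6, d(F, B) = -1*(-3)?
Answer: 324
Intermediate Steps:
d(F, B) = 3
o = 0
H(A, s) = 5 (H(A, s) = (5 - 3) + 3 = 2 + 3 = 5)
P = 13 (P = 6 + 7 = 13)
(H(6, t(0)) + P)**2 = (5 + 13)**2 = 18**2 = 324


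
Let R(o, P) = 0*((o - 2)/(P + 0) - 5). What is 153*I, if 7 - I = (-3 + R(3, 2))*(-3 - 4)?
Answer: -2142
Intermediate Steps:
R(o, P) = 0 (R(o, P) = 0*((-2 + o)/P - 5) = 0*(-5 + (-2 + o)/P) = 0)
I = -14 (I = 7 - (-3 + 0)*(-3 - 4) = 7 - (-3)*(-7) = 7 - 1*21 = 7 - 21 = -14)
153*I = 153*(-14) = -2142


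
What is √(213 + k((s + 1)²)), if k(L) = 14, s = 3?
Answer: √227 ≈ 15.067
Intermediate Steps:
√(213 + k((s + 1)²)) = √(213 + 14) = √227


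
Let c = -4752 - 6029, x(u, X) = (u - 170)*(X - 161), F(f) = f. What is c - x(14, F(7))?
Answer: -34805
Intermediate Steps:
x(u, X) = (-170 + u)*(-161 + X)
c = -10781
c - x(14, F(7)) = -10781 - (27370 - 170*7 - 161*14 + 7*14) = -10781 - (27370 - 1190 - 2254 + 98) = -10781 - 1*24024 = -10781 - 24024 = -34805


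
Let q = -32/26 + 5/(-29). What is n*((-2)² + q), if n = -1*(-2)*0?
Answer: 0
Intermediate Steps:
q = -529/377 (q = -32*1/26 + 5*(-1/29) = -16/13 - 5/29 = -529/377 ≈ -1.4032)
n = 0 (n = 2*0 = 0)
n*((-2)² + q) = 0*((-2)² - 529/377) = 0*(4 - 529/377) = 0*(979/377) = 0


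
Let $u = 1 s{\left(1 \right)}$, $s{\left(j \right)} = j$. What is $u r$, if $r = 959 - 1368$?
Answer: $-409$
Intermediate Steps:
$u = 1$ ($u = 1 \cdot 1 = 1$)
$r = -409$
$u r = 1 \left(-409\right) = -409$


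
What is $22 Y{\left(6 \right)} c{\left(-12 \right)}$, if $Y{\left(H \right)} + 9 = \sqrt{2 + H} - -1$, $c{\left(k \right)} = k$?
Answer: $2112 - 528 \sqrt{2} \approx 1365.3$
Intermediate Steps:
$Y{\left(H \right)} = -8 + \sqrt{2 + H}$ ($Y{\left(H \right)} = -9 + \left(\sqrt{2 + H} - -1\right) = -9 + \left(\sqrt{2 + H} + 1\right) = -9 + \left(1 + \sqrt{2 + H}\right) = -8 + \sqrt{2 + H}$)
$22 Y{\left(6 \right)} c{\left(-12 \right)} = 22 \left(-8 + \sqrt{2 + 6}\right) \left(-12\right) = 22 \left(-8 + \sqrt{8}\right) \left(-12\right) = 22 \left(-8 + 2 \sqrt{2}\right) \left(-12\right) = \left(-176 + 44 \sqrt{2}\right) \left(-12\right) = 2112 - 528 \sqrt{2}$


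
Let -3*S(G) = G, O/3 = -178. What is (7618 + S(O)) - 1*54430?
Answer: -46634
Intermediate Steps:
O = -534 (O = 3*(-178) = -534)
S(G) = -G/3
(7618 + S(O)) - 1*54430 = (7618 - ⅓*(-534)) - 1*54430 = (7618 + 178) - 54430 = 7796 - 54430 = -46634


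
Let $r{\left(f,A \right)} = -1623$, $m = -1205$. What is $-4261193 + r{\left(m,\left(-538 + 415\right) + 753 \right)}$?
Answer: $-4262816$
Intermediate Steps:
$-4261193 + r{\left(m,\left(-538 + 415\right) + 753 \right)} = -4261193 - 1623 = -4262816$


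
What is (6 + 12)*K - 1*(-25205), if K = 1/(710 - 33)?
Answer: 17063803/677 ≈ 25205.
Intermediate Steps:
K = 1/677 ≈ 0.0014771
(6 + 12)*K - 1*(-25205) = (6 + 12)*(1/677) - 1*(-25205) = 18*(1/677) + 25205 = 18/677 + 25205 = 17063803/677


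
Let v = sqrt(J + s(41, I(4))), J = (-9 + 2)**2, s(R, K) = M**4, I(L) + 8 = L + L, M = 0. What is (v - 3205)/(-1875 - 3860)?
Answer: 3198/5735 ≈ 0.55763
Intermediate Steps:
I(L) = -8 + 2*L (I(L) = -8 + (L + L) = -8 + 2*L)
s(R, K) = 0 (s(R, K) = 0**4 = 0)
J = 49 (J = (-7)**2 = 49)
v = 7 (v = sqrt(49 + 0) = sqrt(49) = 7)
(v - 3205)/(-1875 - 3860) = (7 - 3205)/(-1875 - 3860) = -3198/(-5735) = -3198*(-1/5735) = 3198/5735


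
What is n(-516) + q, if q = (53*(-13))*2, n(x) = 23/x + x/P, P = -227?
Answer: -161146861/117132 ≈ -1375.8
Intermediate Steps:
n(x) = 23/x - x/227 (n(x) = 23/x + x/(-227) = 23/x + x*(-1/227) = 23/x - x/227)
q = -1378 (q = -689*2 = -1378)
n(-516) + q = (23/(-516) - 1/227*(-516)) - 1378 = (23*(-1/516) + 516/227) - 1378 = (-23/516 + 516/227) - 1378 = 261035/117132 - 1378 = -161146861/117132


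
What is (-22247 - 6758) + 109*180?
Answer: -9385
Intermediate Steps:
(-22247 - 6758) + 109*180 = -29005 + 19620 = -9385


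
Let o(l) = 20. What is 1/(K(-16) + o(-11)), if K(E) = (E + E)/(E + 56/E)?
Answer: 39/844 ≈ 0.046209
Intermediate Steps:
K(E) = 2*E/(E + 56/E) (K(E) = (2*E)/(E + 56/E) = 2*E/(E + 56/E))
1/(K(-16) + o(-11)) = 1/(2*(-16)**2/(56 + (-16)**2) + 20) = 1/(2*256/(56 + 256) + 20) = 1/(2*256/312 + 20) = 1/(2*256*(1/312) + 20) = 1/(64/39 + 20) = 1/(844/39) = 39/844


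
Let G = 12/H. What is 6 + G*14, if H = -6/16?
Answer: -442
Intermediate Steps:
H = -3/8 (H = -6*1/16 = -3/8 ≈ -0.37500)
G = -32 (G = 12/(-3/8) = 12*(-8/3) = -32)
6 + G*14 = 6 - 32*14 = 6 - 448 = -442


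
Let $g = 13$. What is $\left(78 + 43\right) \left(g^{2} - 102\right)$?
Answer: $8107$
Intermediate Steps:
$\left(78 + 43\right) \left(g^{2} - 102\right) = \left(78 + 43\right) \left(13^{2} - 102\right) = 121 \left(169 - 102\right) = 121 \cdot 67 = 8107$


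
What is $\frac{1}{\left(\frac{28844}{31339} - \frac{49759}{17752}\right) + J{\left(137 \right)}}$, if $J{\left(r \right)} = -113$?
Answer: $- \frac{79475704}{9130377211} \approx -0.0087045$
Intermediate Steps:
$\frac{1}{\left(\frac{28844}{31339} - \frac{49759}{17752}\right) + J{\left(137 \right)}} = \frac{1}{\left(\frac{28844}{31339} - \frac{49759}{17752}\right) - 113} = \frac{1}{- \frac{149622659}{79475704} - 113} = \frac{1}{- \frac{9130377211}{79475704}} = - \frac{79475704}{9130377211}$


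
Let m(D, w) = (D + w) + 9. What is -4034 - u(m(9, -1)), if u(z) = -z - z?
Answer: -4000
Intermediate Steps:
m(D, w) = 9 + D + w
u(z) = -2*z
-4034 - u(m(9, -1)) = -4034 - (-2)*(9 + 9 - 1) = -4034 - (-2)*17 = -4034 - 1*(-34) = -4034 + 34 = -4000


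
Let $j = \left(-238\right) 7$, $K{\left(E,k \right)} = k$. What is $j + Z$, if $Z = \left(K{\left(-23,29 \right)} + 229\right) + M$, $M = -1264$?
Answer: $-2672$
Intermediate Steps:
$j = -1666$
$Z = -1006$ ($Z = \left(29 + 229\right) - 1264 = 258 - 1264 = -1006$)
$j + Z = -1666 - 1006 = -2672$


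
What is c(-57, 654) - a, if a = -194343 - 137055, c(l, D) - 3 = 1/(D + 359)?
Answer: 335709214/1013 ≈ 3.3140e+5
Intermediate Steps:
c(l, D) = 3 + 1/(359 + D) (c(l, D) = 3 + 1/(D + 359) = 3 + 1/(359 + D))
a = -331398
c(-57, 654) - a = (1078 + 3*654)/(359 + 654) - 1*(-331398) = (1078 + 1962)/1013 + 331398 = (1/1013)*3040 + 331398 = 3040/1013 + 331398 = 335709214/1013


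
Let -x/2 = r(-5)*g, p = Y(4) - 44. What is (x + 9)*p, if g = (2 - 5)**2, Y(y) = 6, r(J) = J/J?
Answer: 342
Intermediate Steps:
r(J) = 1
g = 9 (g = (-3)**2 = 9)
p = -38 (p = 6 - 44 = -38)
x = -18 (x = -2*9 = -18)
(x + 9)*p = (-18 + 9)*(-38) = -9*(-38) = 342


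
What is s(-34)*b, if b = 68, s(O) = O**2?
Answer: 78608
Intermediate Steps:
s(-34)*b = (-34)**2*68 = 1156*68 = 78608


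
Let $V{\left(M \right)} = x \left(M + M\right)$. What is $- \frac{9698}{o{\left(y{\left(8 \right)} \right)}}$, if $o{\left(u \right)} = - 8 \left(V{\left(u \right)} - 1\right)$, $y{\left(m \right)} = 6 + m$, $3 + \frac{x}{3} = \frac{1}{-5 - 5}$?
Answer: $- \frac{24245}{5228} \approx -4.6375$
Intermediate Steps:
$x = - \frac{93}{10}$ ($x = -9 + \frac{3}{-5 - 5} = -9 + \frac{3}{-10} = -9 + 3 \left(- \frac{1}{10}\right) = -9 - \frac{3}{10} = - \frac{93}{10} \approx -9.3$)
$V{\left(M \right)} = - \frac{93 M}{5}$ ($V{\left(M \right)} = - \frac{93 \left(M + M\right)}{10} = - \frac{93 \cdot 2 M}{10} = - \frac{93 M}{5}$)
$o{\left(u \right)} = 8 + \frac{744 u}{5}$ ($o{\left(u \right)} = - 8 \left(- \frac{93 u}{5} - 1\right) = - 8 \left(-1 - \frac{93 u}{5}\right) = 8 + \frac{744 u}{5}$)
$- \frac{9698}{o{\left(y{\left(8 \right)} \right)}} = - \frac{9698}{8 + \frac{744 \left(6 + 8\right)}{5}} = - \frac{9698}{8 + \frac{744}{5} \cdot 14} = - \frac{9698}{8 + \frac{10416}{5}} = - \frac{9698}{\frac{10456}{5}} = \left(-9698\right) \frac{5}{10456} = - \frac{24245}{5228}$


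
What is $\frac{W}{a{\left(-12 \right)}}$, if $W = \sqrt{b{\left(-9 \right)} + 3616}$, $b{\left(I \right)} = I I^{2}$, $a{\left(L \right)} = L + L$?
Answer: $- \frac{\sqrt{2887}}{24} \approx -2.2388$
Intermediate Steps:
$a{\left(L \right)} = 2 L$
$b{\left(I \right)} = I^{3}$
$W = \sqrt{2887}$ ($W = \sqrt{\left(-9\right)^{3} + 3616} = \sqrt{-729 + 3616} = \sqrt{2887} \approx 53.731$)
$\frac{W}{a{\left(-12 \right)}} = \frac{\sqrt{2887}}{2 \left(-12\right)} = \frac{\sqrt{2887}}{-24} = \sqrt{2887} \left(- \frac{1}{24}\right) = - \frac{\sqrt{2887}}{24}$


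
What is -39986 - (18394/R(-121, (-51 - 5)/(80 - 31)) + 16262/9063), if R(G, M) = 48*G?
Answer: -350784495703/8772984 ≈ -39985.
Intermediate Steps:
-39986 - (18394/R(-121, (-51 - 5)/(80 - 31)) + 16262/9063) = -39986 - (18394/((48*(-121))) + 16262/9063) = -39986 - (18394/(-5808) + 16262*(1/9063)) = -39986 - (18394*(-1/5808) + 16262/9063) = -39986 - (-9197/2904 + 16262/9063) = -39986 - 1*(-12042521/8772984) = -39986 + 12042521/8772984 = -350784495703/8772984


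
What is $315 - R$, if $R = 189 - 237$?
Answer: $363$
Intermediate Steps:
$R = -48$
$315 - R = 315 - -48 = 315 + 48 = 363$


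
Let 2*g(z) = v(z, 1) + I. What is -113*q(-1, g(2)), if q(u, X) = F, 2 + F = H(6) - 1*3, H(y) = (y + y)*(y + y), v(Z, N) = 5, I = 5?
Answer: -15707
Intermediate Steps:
H(y) = 4*y² (H(y) = (2*y)*(2*y) = 4*y²)
g(z) = 5 (g(z) = (5 + 5)/2 = (½)*10 = 5)
F = 139 (F = -2 + (4*6² - 1*3) = -2 + (4*36 - 3) = -2 + (144 - 3) = -2 + 141 = 139)
q(u, X) = 139
-113*q(-1, g(2)) = -113*139 = -15707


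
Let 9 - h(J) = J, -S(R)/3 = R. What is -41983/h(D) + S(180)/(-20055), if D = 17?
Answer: 56131559/10696 ≈ 5247.9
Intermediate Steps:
S(R) = -3*R
h(J) = 9 - J
-41983/h(D) + S(180)/(-20055) = -41983/(9 - 1*17) - 3*180/(-20055) = -41983/(9 - 17) - 540*(-1/20055) = -41983/(-8) + 36/1337 = -41983*(-⅛) + 36/1337 = 41983/8 + 36/1337 = 56131559/10696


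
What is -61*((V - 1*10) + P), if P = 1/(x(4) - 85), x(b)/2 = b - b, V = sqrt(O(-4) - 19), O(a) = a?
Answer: 51911/85 - 61*I*sqrt(23) ≈ 610.72 - 292.55*I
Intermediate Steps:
V = I*sqrt(23) (V = sqrt(-4 - 19) = sqrt(-23) = I*sqrt(23) ≈ 4.7958*I)
x(b) = 0 (x(b) = 2*(b - b) = 2*0 = 0)
P = -1/85 (P = 1/(0 - 85) = 1/(-85) = -1/85 ≈ -0.011765)
-61*((V - 1*10) + P) = -61*((I*sqrt(23) - 1*10) - 1/85) = -61*((I*sqrt(23) - 10) - 1/85) = -61*((-10 + I*sqrt(23)) - 1/85) = -61*(-851/85 + I*sqrt(23)) = 51911/85 - 61*I*sqrt(23)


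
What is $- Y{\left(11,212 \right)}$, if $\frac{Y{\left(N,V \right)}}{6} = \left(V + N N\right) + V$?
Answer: $-3270$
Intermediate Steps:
$Y{\left(N,V \right)} = 6 N^{2} + 12 V$ ($Y{\left(N,V \right)} = 6 \left(\left(V + N N\right) + V\right) = 6 \left(\left(V + N^{2}\right) + V\right) = 6 \left(N^{2} + 2 V\right) = 6 N^{2} + 12 V$)
$- Y{\left(11,212 \right)} = - (6 \cdot 11^{2} + 12 \cdot 212) = - (6 \cdot 121 + 2544) = - (726 + 2544) = \left(-1\right) 3270 = -3270$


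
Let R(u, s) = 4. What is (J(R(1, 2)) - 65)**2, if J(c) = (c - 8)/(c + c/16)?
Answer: 1256641/289 ≈ 4348.2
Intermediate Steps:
J(c) = 16*(-8 + c)/(17*c) (J(c) = (-8 + c)/(c + c*(1/16)) = (-8 + c)/(c + c/16) = (-8 + c)/((17*c/16)) = (-8 + c)*(16/(17*c)) = 16*(-8 + c)/(17*c))
(J(R(1, 2)) - 65)**2 = ((16/17)*(-8 + 4)/4 - 65)**2 = ((16/17)*(1/4)*(-4) - 65)**2 = (-16/17 - 65)**2 = (-1121/17)**2 = 1256641/289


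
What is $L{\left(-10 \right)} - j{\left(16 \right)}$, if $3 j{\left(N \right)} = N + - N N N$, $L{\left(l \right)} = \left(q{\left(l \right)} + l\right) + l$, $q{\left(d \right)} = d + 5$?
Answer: $1335$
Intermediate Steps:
$q{\left(d \right)} = 5 + d$
$L{\left(l \right)} = 5 + 3 l$ ($L{\left(l \right)} = \left(\left(5 + l\right) + l\right) + l = \left(5 + 2 l\right) + l = 5 + 3 l$)
$j{\left(N \right)} = - \frac{N^{3}}{3} + \frac{N}{3}$ ($j{\left(N \right)} = \frac{N + - N N N}{3} = \frac{N + - N^{2} N}{3} = \frac{N - N^{3}}{3} = - \frac{N^{3}}{3} + \frac{N}{3}$)
$L{\left(-10 \right)} - j{\left(16 \right)} = \left(5 + 3 \left(-10\right)\right) - \frac{1}{3} \cdot 16 \left(1 - 16^{2}\right) = \left(5 - 30\right) - \frac{1}{3} \cdot 16 \left(1 - 256\right) = -25 - \frac{1}{3} \cdot 16 \left(1 - 256\right) = -25 - \frac{1}{3} \cdot 16 \left(-255\right) = -25 - -1360 = -25 + 1360 = 1335$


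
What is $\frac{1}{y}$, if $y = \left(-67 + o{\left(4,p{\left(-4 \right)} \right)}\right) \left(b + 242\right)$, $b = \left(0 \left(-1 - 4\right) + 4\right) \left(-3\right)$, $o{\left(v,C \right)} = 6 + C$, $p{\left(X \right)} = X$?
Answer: $- \frac{1}{14950} \approx -6.689 \cdot 10^{-5}$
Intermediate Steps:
$b = -12$ ($b = \left(0 \left(-5\right) + 4\right) \left(-3\right) = \left(0 + 4\right) \left(-3\right) = 4 \left(-3\right) = -12$)
$y = -14950$ ($y = \left(-67 + \left(6 - 4\right)\right) \left(-12 + 242\right) = \left(-67 + 2\right) 230 = \left(-65\right) 230 = -14950$)
$\frac{1}{y} = \frac{1}{-14950} = - \frac{1}{14950}$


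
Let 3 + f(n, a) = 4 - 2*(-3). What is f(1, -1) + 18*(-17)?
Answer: -299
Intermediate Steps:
f(n, a) = 7 (f(n, a) = -3 + (4 - 2*(-3)) = -3 + (4 + 6) = -3 + 10 = 7)
f(1, -1) + 18*(-17) = 7 + 18*(-17) = 7 - 306 = -299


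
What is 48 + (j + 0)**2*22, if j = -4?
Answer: 400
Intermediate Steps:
48 + (j + 0)**2*22 = 48 + (-4 + 0)**2*22 = 48 + (-4)**2*22 = 48 + 16*22 = 48 + 352 = 400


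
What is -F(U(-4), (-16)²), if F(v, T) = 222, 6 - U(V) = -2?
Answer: -222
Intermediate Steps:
U(V) = 8 (U(V) = 6 - 1*(-2) = 6 + 2 = 8)
-F(U(-4), (-16)²) = -1*222 = -222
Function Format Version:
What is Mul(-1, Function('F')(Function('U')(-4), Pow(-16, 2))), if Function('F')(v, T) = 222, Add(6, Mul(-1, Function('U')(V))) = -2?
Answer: -222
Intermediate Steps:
Function('U')(V) = 8 (Function('U')(V) = Add(6, Mul(-1, -2)) = Add(6, 2) = 8)
Mul(-1, Function('F')(Function('U')(-4), Pow(-16, 2))) = Mul(-1, 222) = -222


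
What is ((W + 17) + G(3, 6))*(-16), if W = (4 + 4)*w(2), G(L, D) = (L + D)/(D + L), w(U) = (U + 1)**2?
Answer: -1440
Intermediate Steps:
w(U) = (1 + U)**2
G(L, D) = 1 (G(L, D) = (D + L)/(D + L) = 1)
W = 72 (W = (4 + 4)*(1 + 2)**2 = 8*3**2 = 8*9 = 72)
((W + 17) + G(3, 6))*(-16) = ((72 + 17) + 1)*(-16) = (89 + 1)*(-16) = 90*(-16) = -1440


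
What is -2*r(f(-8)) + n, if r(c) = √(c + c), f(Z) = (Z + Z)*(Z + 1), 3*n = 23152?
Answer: 23152/3 - 8*√14 ≈ 7687.4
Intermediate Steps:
n = 23152/3 (n = (⅓)*23152 = 23152/3 ≈ 7717.3)
f(Z) = 2*Z*(1 + Z) (f(Z) = (2*Z)*(1 + Z) = 2*Z*(1 + Z))
r(c) = √2*√c (r(c) = √(2*c) = √2*√c)
-2*r(f(-8)) + n = -2*√2*√(2*(-8)*(1 - 8)) + 23152/3 = -2*√2*√(2*(-8)*(-7)) + 23152/3 = -2*√2*√112 + 23152/3 = -2*√2*4*√7 + 23152/3 = -8*√14 + 23152/3 = 23152/3 - 8*√14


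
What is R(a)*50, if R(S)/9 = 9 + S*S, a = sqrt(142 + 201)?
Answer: 158400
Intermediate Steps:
a = 7*sqrt(7) (a = sqrt(343) = 7*sqrt(7) ≈ 18.520)
R(S) = 81 + 9*S**2 (R(S) = 9*(9 + S*S) = 9*(9 + S**2) = 81 + 9*S**2)
R(a)*50 = (81 + 9*(7*sqrt(7))**2)*50 = (81 + 9*343)*50 = (81 + 3087)*50 = 3168*50 = 158400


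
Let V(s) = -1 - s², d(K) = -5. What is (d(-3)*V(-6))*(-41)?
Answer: -7585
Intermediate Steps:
(d(-3)*V(-6))*(-41) = -5*(-1 - 1*(-6)²)*(-41) = -5*(-1 - 1*36)*(-41) = -5*(-1 - 36)*(-41) = -5*(-37)*(-41) = 185*(-41) = -7585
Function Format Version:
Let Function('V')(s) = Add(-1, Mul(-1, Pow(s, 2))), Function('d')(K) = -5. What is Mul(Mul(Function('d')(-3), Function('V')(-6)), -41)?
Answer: -7585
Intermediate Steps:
Mul(Mul(Function('d')(-3), Function('V')(-6)), -41) = Mul(Mul(-5, Add(-1, Mul(-1, Pow(-6, 2)))), -41) = Mul(Mul(-5, Add(-1, Mul(-1, 36))), -41) = Mul(Mul(-5, Add(-1, -36)), -41) = Mul(Mul(-5, -37), -41) = Mul(185, -41) = -7585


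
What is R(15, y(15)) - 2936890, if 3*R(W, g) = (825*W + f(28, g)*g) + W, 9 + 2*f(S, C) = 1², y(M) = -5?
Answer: -8798260/3 ≈ -2.9328e+6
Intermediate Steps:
f(S, C) = -4 (f(S, C) = -9/2 + (½)*1² = -9/2 + (½)*1 = -9/2 + ½ = -4)
R(W, g) = -4*g/3 + 826*W/3 (R(W, g) = ((825*W - 4*g) + W)/3 = ((-4*g + 825*W) + W)/3 = (-4*g + 826*W)/3 = -4*g/3 + 826*W/3)
R(15, y(15)) - 2936890 = (-4/3*(-5) + (826/3)*15) - 2936890 = (20/3 + 4130) - 2936890 = 12410/3 - 2936890 = -8798260/3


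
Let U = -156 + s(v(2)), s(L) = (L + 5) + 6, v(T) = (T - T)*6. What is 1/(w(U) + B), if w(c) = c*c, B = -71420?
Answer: -1/50395 ≈ -1.9843e-5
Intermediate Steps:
v(T) = 0 (v(T) = 0*6 = 0)
s(L) = 11 + L (s(L) = (5 + L) + 6 = 11 + L)
U = -145 (U = -156 + (11 + 0) = -156 + 11 = -145)
w(c) = c²
1/(w(U) + B) = 1/((-145)² - 71420) = 1/(21025 - 71420) = 1/(-50395) = -1/50395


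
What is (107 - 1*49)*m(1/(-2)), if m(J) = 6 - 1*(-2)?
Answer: 464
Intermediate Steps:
m(J) = 8 (m(J) = 6 + 2 = 8)
(107 - 1*49)*m(1/(-2)) = (107 - 1*49)*8 = (107 - 49)*8 = 58*8 = 464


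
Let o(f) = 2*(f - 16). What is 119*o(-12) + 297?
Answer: -6367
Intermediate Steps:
o(f) = -32 + 2*f (o(f) = 2*(-16 + f) = -32 + 2*f)
119*o(-12) + 297 = 119*(-32 + 2*(-12)) + 297 = 119*(-32 - 24) + 297 = 119*(-56) + 297 = -6664 + 297 = -6367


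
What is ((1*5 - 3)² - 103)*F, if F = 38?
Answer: -3762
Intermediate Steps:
((1*5 - 3)² - 103)*F = ((1*5 - 3)² - 103)*38 = ((5 - 3)² - 103)*38 = (2² - 103)*38 = (4 - 103)*38 = -99*38 = -3762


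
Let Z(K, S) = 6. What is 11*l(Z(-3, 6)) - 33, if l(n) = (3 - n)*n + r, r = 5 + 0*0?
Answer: -176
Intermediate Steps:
r = 5 (r = 5 + 0 = 5)
l(n) = 5 + n*(3 - n) (l(n) = (3 - n)*n + 5 = n*(3 - n) + 5 = 5 + n*(3 - n))
11*l(Z(-3, 6)) - 33 = 11*(5 - 1*6² + 3*6) - 33 = 11*(5 - 1*36 + 18) - 33 = 11*(5 - 36 + 18) - 33 = 11*(-13) - 33 = -143 - 33 = -176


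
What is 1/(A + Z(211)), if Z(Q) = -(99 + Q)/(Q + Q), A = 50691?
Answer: 211/10695646 ≈ 1.9728e-5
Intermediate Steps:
Z(Q) = -(99 + Q)/(2*Q)
1/(A + Z(211)) = 1/(50691 + (½)*(-99 - 1*211)/211) = 1/(50691 + (½)*(1/211)*(-99 - 211)) = 1/(50691 + (½)*(1/211)*(-310)) = 1/(50691 - 155/211) = 1/(10695646/211) = 211/10695646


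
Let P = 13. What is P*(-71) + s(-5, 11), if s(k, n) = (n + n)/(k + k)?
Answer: -4626/5 ≈ -925.20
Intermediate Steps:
s(k, n) = n/k (s(k, n) = (2*n)/((2*k)) = (2*n)*(1/(2*k)) = n/k)
P*(-71) + s(-5, 11) = 13*(-71) + 11/(-5) = -923 + 11*(-⅕) = -923 - 11/5 = -4626/5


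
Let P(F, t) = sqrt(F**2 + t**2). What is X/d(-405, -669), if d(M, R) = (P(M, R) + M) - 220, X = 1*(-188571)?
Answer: -117856875/220961 - 565713*sqrt(67954)/220961 ≈ -1200.8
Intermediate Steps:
X = -188571
d(M, R) = -220 + M + sqrt(M**2 + R**2) (d(M, R) = (sqrt(M**2 + R**2) + M) - 220 = (M + sqrt(M**2 + R**2)) - 220 = -220 + M + sqrt(M**2 + R**2))
X/d(-405, -669) = -188571/(-220 - 405 + sqrt((-405)**2 + (-669)**2)) = -188571/(-220 - 405 + sqrt(164025 + 447561)) = -188571/(-220 - 405 + sqrt(611586)) = -188571/(-220 - 405 + 3*sqrt(67954)) = -188571/(-625 + 3*sqrt(67954))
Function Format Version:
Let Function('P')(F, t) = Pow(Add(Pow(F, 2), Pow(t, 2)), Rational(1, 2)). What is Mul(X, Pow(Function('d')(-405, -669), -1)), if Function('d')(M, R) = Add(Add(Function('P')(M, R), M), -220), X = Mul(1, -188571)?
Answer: Add(Rational(-117856875, 220961), Mul(Rational(-565713, 220961), Pow(67954, Rational(1, 2)))) ≈ -1200.8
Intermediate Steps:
X = -188571
Function('d')(M, R) = Add(-220, M, Pow(Add(Pow(M, 2), Pow(R, 2)), Rational(1, 2))) (Function('d')(M, R) = Add(Add(Pow(Add(Pow(M, 2), Pow(R, 2)), Rational(1, 2)), M), -220) = Add(Add(M, Pow(Add(Pow(M, 2), Pow(R, 2)), Rational(1, 2))), -220) = Add(-220, M, Pow(Add(Pow(M, 2), Pow(R, 2)), Rational(1, 2))))
Mul(X, Pow(Function('d')(-405, -669), -1)) = Mul(-188571, Pow(Add(-220, -405, Pow(Add(Pow(-405, 2), Pow(-669, 2)), Rational(1, 2))), -1)) = Mul(-188571, Pow(Add(-220, -405, Pow(Add(164025, 447561), Rational(1, 2))), -1)) = Mul(-188571, Pow(Add(-220, -405, Pow(611586, Rational(1, 2))), -1)) = Mul(-188571, Pow(Add(-220, -405, Mul(3, Pow(67954, Rational(1, 2)))), -1)) = Mul(-188571, Pow(Add(-625, Mul(3, Pow(67954, Rational(1, 2)))), -1))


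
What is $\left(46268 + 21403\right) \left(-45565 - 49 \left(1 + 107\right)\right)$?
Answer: $-3441544047$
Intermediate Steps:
$\left(46268 + 21403\right) \left(-45565 - 49 \left(1 + 107\right)\right) = 67671 \left(-45565 - 5292\right) = 67671 \left(-50857\right) = -3441544047$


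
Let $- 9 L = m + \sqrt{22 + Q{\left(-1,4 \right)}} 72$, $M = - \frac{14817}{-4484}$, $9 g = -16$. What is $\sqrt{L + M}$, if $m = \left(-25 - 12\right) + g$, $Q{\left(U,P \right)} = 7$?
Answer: $\frac{\sqrt{3099669253 - 3257213472 \sqrt{29}}}{20178} \approx 5.9555 i$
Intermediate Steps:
$g = - \frac{16}{9}$ ($g = \frac{1}{9} \left(-16\right) = - \frac{16}{9} \approx -1.7778$)
$m = - \frac{349}{9}$ ($m = \left(-25 - 12\right) - \frac{16}{9} = -37 - \frac{16}{9} = - \frac{349}{9} \approx -38.778$)
$M = \frac{14817}{4484}$ ($M = \left(-14817\right) \left(- \frac{1}{4484}\right) = \frac{14817}{4484} \approx 3.3044$)
$L = \frac{349}{81} - 8 \sqrt{29}$ ($L = - \frac{- \frac{349}{9} + \sqrt{22 + 7} \cdot 72}{9} = - \frac{- \frac{349}{9} + \sqrt{29} \cdot 72}{9} = - \frac{- \frac{349}{9} + 72 \sqrt{29}}{9} = \frac{349}{81} - 8 \sqrt{29} \approx -38.773$)
$\sqrt{L + M} = \sqrt{\left(\frac{349}{81} - 8 \sqrt{29}\right) + \frac{14817}{4484}} = \sqrt{\frac{2765093}{363204} - 8 \sqrt{29}}$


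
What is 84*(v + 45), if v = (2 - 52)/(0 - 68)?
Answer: 65310/17 ≈ 3841.8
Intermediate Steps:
v = 25/34 (v = -50/(-68) = -50*(-1/68) = 25/34 ≈ 0.73529)
84*(v + 45) = 84*(25/34 + 45) = 84*(1555/34) = 65310/17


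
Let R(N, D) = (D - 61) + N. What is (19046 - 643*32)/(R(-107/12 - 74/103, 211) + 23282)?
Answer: -1891080/28950043 ≈ -0.065322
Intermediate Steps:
R(N, D) = -61 + D + N (R(N, D) = (-61 + D) + N = -61 + D + N)
(19046 - 643*32)/(R(-107/12 - 74/103, 211) + 23282) = (19046 - 643*32)/((-61 + 211 + (-107/12 - 74/103)) + 23282) = (19046 - 20576)/((-61 + 211 + (-107*1/12 - 74*1/103)) + 23282) = -1530/((-61 + 211 + (-107/12 - 74/103)) + 23282) = -1530/((-61 + 211 - 11909/1236) + 23282) = -1530/(173491/1236 + 23282) = -1530/28950043/1236 = -1530*1236/28950043 = -1891080/28950043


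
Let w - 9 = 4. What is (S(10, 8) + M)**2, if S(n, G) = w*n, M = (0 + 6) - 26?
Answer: 12100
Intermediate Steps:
w = 13 (w = 9 + 4 = 13)
M = -20 (M = 6 - 26 = -20)
S(n, G) = 13*n
(S(10, 8) + M)**2 = (13*10 - 20)**2 = (130 - 20)**2 = 110**2 = 12100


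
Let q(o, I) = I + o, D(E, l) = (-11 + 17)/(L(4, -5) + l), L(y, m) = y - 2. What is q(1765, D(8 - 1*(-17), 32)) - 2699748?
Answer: -45865708/17 ≈ -2.6980e+6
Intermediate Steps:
L(y, m) = -2 + y
D(E, l) = 6/(2 + l) (D(E, l) = (-11 + 17)/((-2 + 4) + l) = 6/(2 + l))
q(1765, D(8 - 1*(-17), 32)) - 2699748 = (6/(2 + 32) + 1765) - 2699748 = (6/34 + 1765) - 2699748 = (6*(1/34) + 1765) - 2699748 = (3/17 + 1765) - 2699748 = 30008/17 - 2699748 = -45865708/17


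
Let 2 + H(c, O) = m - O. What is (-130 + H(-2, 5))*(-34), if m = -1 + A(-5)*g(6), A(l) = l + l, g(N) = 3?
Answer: 5712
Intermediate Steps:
A(l) = 2*l
m = -31 (m = -1 + (2*(-5))*3 = -1 - 10*3 = -1 - 30 = -31)
H(c, O) = -33 - O (H(c, O) = -2 + (-31 - O) = -33 - O)
(-130 + H(-2, 5))*(-34) = (-130 + (-33 - 1*5))*(-34) = (-130 + (-33 - 5))*(-34) = (-130 - 38)*(-34) = -168*(-34) = 5712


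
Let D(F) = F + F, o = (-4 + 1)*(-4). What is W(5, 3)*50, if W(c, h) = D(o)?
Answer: 1200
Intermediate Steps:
o = 12 (o = -3*(-4) = 12)
D(F) = 2*F
W(c, h) = 24 (W(c, h) = 2*12 = 24)
W(5, 3)*50 = 24*50 = 1200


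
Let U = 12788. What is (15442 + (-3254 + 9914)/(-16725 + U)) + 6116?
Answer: 84867186/3937 ≈ 21556.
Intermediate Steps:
(15442 + (-3254 + 9914)/(-16725 + U)) + 6116 = (15442 + (-3254 + 9914)/(-16725 + 12788)) + 6116 = (15442 + 6660/(-3937)) + 6116 = (15442 + 6660*(-1/3937)) + 6116 = (15442 - 6660/3937) + 6116 = 60788494/3937 + 6116 = 84867186/3937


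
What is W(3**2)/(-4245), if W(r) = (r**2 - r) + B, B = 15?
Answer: -29/1415 ≈ -0.020495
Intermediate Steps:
W(r) = 15 + r**2 - r (W(r) = (r**2 - r) + 15 = 15 + r**2 - r)
W(3**2)/(-4245) = (15 + (3**2)**2 - 1*3**2)/(-4245) = (15 + 9**2 - 1*9)*(-1/4245) = (15 + 81 - 9)*(-1/4245) = 87*(-1/4245) = -29/1415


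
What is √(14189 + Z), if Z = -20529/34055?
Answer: √335814176870/4865 ≈ 119.12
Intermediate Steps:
Z = -20529/34055 (Z = -20529*1/34055 = -20529/34055 ≈ -0.60282)
√(14189 + Z) = √(14189 - 20529/34055) = √(483185866/34055) = √335814176870/4865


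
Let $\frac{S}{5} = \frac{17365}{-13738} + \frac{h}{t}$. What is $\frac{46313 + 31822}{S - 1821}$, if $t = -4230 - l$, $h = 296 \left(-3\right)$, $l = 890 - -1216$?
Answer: $- \frac{141691259160}{3312420671} \approx -42.776$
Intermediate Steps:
$l = 2106$ ($l = 890 + 1216 = 2106$)
$h = -888$
$t = -6336$ ($t = -4230 - 2106 = -6336$)
$S = - \frac{10190135}{1813416}$ ($S = 5 \left(\frac{17365}{-13738} - \frac{888}{-6336}\right) = 5 \left(17365 \left(- \frac{1}{13738}\right) - - \frac{37}{264}\right) = 5 \left(- \frac{17365}{13738} + \frac{37}{264}\right) = 5 \left(- \frac{2038027}{1813416}\right) = - \frac{10190135}{1813416} \approx -5.6193$)
$\frac{46313 + 31822}{S - 1821} = \frac{46313 + 31822}{- \frac{10190135}{1813416} - 1821} = \frac{78135}{- \frac{3312420671}{1813416}} = 78135 \left(- \frac{1813416}{3312420671}\right) = - \frac{141691259160}{3312420671}$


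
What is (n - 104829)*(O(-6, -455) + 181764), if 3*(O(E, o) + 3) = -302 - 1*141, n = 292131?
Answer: 34016540560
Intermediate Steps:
O(E, o) = -452/3 (O(E, o) = -3 + (-302 - 1*141)/3 = -3 + (-302 - 141)/3 = -3 + (1/3)*(-443) = -3 - 443/3 = -452/3)
(n - 104829)*(O(-6, -455) + 181764) = (292131 - 104829)*(-452/3 + 181764) = 187302*(544840/3) = 34016540560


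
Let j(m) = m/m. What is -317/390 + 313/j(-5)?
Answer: 121753/390 ≈ 312.19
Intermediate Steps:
j(m) = 1
-317/390 + 313/j(-5) = -317/390 + 313/1 = -317*1/390 + 313*1 = -317/390 + 313 = 121753/390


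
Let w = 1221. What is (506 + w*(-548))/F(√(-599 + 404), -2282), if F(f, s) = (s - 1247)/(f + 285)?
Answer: 190551570/3529 + 668602*I*√195/3529 ≈ 53996.0 + 2645.7*I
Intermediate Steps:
F(f, s) = (-1247 + s)/(285 + f)
(506 + w*(-548))/F(√(-599 + 404), -2282) = (506 + 1221*(-548))/(((-1247 - 2282)/(285 + √(-599 + 404)))) = (506 - 669108)/((-3529/(285 + √(-195)))) = -(-190551570/3529 - 668602*I*√195/3529) = -668602*(-285/3529 - I*√195/3529) = 190551570/3529 + 668602*I*√195/3529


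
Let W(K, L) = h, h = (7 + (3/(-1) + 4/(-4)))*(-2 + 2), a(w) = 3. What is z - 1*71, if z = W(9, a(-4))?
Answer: -71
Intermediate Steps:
h = 0 (h = (7 + (3*(-1) + 4*(-¼)))*0 = (7 + (-3 - 1))*0 = (7 - 4)*0 = 3*0 = 0)
W(K, L) = 0
z = 0
z - 1*71 = 0 - 1*71 = 0 - 71 = -71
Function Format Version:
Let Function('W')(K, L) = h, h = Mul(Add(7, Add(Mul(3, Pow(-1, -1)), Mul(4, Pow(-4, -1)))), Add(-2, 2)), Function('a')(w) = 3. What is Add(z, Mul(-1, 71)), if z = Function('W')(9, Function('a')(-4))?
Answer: -71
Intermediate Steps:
h = 0 (h = Mul(Add(7, Add(Mul(3, -1), Mul(4, Rational(-1, 4)))), 0) = Mul(Add(7, Add(-3, -1)), 0) = Mul(Add(7, -4), 0) = Mul(3, 0) = 0)
Function('W')(K, L) = 0
z = 0
Add(z, Mul(-1, 71)) = Add(0, Mul(-1, 71)) = Add(0, -71) = -71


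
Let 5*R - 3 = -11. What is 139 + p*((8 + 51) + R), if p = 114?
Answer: 33413/5 ≈ 6682.6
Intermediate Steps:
R = -8/5 (R = ⅗ + (⅕)*(-11) = ⅗ - 11/5 = -8/5 ≈ -1.6000)
139 + p*((8 + 51) + R) = 139 + 114*((8 + 51) - 8/5) = 139 + 114*(59 - 8/5) = 139 + 114*(287/5) = 139 + 32718/5 = 33413/5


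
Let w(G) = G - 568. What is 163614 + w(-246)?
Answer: 162800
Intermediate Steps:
w(G) = -568 + G
163614 + w(-246) = 163614 + (-568 - 246) = 163614 - 814 = 162800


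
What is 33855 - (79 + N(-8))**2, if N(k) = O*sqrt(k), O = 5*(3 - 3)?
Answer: 27614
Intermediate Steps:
O = 0 (O = 5*0 = 0)
N(k) = 0 (N(k) = 0*sqrt(k) = 0)
33855 - (79 + N(-8))**2 = 33855 - (79 + 0)**2 = 33855 - 1*79**2 = 33855 - 1*6241 = 33855 - 6241 = 27614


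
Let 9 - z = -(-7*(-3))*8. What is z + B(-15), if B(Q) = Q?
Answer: 162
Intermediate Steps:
z = 177 (z = 9 - (-1)*-7*(-3)*8 = 9 - (-1)*21*8 = 9 - (-1)*168 = 9 - 1*(-168) = 9 + 168 = 177)
z + B(-15) = 177 - 15 = 162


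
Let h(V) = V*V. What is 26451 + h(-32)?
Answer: 27475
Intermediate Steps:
h(V) = V**2
26451 + h(-32) = 26451 + (-32)**2 = 26451 + 1024 = 27475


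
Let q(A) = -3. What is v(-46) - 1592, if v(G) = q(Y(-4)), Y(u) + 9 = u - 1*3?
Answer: -1595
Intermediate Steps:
Y(u) = -12 + u (Y(u) = -9 + (u - 1*3) = -9 + (u - 3) = -9 + (-3 + u) = -12 + u)
v(G) = -3
v(-46) - 1592 = -3 - 1592 = -1595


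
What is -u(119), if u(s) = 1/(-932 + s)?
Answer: 1/813 ≈ 0.0012300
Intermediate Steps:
-u(119) = -1/(-932 + 119) = -1/(-813) = -1*(-1/813) = 1/813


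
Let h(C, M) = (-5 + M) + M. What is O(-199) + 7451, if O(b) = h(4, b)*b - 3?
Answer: 87645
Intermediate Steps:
h(C, M) = -5 + 2*M
O(b) = -3 + b*(-5 + 2*b) (O(b) = (-5 + 2*b)*b - 3 = b*(-5 + 2*b) - 3 = -3 + b*(-5 + 2*b))
O(-199) + 7451 = (-3 - 199*(-5 + 2*(-199))) + 7451 = (-3 - 199*(-5 - 398)) + 7451 = (-3 - 199*(-403)) + 7451 = (-3 + 80197) + 7451 = 80194 + 7451 = 87645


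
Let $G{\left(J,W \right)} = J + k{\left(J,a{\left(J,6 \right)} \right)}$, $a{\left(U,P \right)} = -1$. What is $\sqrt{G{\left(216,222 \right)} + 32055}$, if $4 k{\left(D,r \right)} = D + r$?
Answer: $\frac{\sqrt{129299}}{2} \approx 179.79$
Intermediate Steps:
$k{\left(D,r \right)} = \frac{D}{4} + \frac{r}{4}$ ($k{\left(D,r \right)} = \frac{D + r}{4} = \frac{D}{4} + \frac{r}{4}$)
$G{\left(J,W \right)} = - \frac{1}{4} + \frac{5 J}{4}$ ($G{\left(J,W \right)} = J + \left(\frac{J}{4} + \frac{1}{4} \left(-1\right)\right) = J + \left(\frac{J}{4} - \frac{1}{4}\right) = J + \left(- \frac{1}{4} + \frac{J}{4}\right) = - \frac{1}{4} + \frac{5 J}{4}$)
$\sqrt{G{\left(216,222 \right)} + 32055} = \sqrt{\left(- \frac{1}{4} + \frac{5}{4} \cdot 216\right) + 32055} = \sqrt{\left(- \frac{1}{4} + 270\right) + 32055} = \sqrt{\frac{1079}{4} + 32055} = \sqrt{\frac{129299}{4}} = \frac{\sqrt{129299}}{2}$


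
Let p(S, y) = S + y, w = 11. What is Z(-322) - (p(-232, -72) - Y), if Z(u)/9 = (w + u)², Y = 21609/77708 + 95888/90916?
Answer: 1538018835336813/1766225132 ≈ 8.7079e+5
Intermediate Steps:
Y = 2353967137/1766225132 (Y = 21609*(1/77708) + 95888*(1/90916) = 21609/77708 + 23972/22729 = 2353967137/1766225132 ≈ 1.3328)
Z(u) = 9*(11 + u)²
Z(-322) - (p(-232, -72) - Y) = 9*(11 - 322)² - ((-232 - 72) - 1*2353967137/1766225132) = 9*(-311)² - (-304 - 2353967137/1766225132) = 9*96721 - 1*(-539286407265/1766225132) = 870489 + 539286407265/1766225132 = 1538018835336813/1766225132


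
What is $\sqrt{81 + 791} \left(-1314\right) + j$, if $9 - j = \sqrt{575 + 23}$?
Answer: $9 - \sqrt{598} - 2628 \sqrt{218} \approx -38817.0$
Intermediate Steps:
$j = 9 - \sqrt{598}$ ($j = 9 - \sqrt{575 + 23} = 9 - \sqrt{598} \approx -15.454$)
$\sqrt{81 + 791} \left(-1314\right) + j = \sqrt{81 + 791} \left(-1314\right) + \left(9 - \sqrt{598}\right) = \sqrt{872} \left(-1314\right) + \left(9 - \sqrt{598}\right) = 2 \sqrt{218} \left(-1314\right) + \left(9 - \sqrt{598}\right) = - 2628 \sqrt{218} + \left(9 - \sqrt{598}\right) = 9 - \sqrt{598} - 2628 \sqrt{218}$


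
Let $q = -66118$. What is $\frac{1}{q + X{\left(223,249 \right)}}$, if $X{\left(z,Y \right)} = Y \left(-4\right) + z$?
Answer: $- \frac{1}{66891} \approx -1.495 \cdot 10^{-5}$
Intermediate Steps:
$X{\left(z,Y \right)} = z - 4 Y$ ($X{\left(z,Y \right)} = - 4 Y + z = z - 4 Y$)
$\frac{1}{q + X{\left(223,249 \right)}} = \frac{1}{-66118 + \left(223 - 996\right)} = \frac{1}{-66118 - 773} = \frac{1}{-66891} = - \frac{1}{66891}$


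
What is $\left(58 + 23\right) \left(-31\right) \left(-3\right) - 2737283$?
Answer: $-2729750$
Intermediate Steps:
$\left(58 + 23\right) \left(-31\right) \left(-3\right) - 2737283 = 81 \left(-31\right) \left(-3\right) - 2737283 = \left(-2511\right) \left(-3\right) - 2737283 = 7533 - 2737283 = -2729750$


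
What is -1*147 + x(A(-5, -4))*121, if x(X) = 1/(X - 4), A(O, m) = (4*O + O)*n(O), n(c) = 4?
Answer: -15409/104 ≈ -148.16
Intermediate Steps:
A(O, m) = 20*O (A(O, m) = (4*O + O)*4 = (5*O)*4 = 20*O)
x(X) = 1/(-4 + X)
-1*147 + x(A(-5, -4))*121 = -1*147 + 121/(-4 + 20*(-5)) = -147 + 121/(-4 - 100) = -147 + 121/(-104) = -147 - 1/104*121 = -147 - 121/104 = -15409/104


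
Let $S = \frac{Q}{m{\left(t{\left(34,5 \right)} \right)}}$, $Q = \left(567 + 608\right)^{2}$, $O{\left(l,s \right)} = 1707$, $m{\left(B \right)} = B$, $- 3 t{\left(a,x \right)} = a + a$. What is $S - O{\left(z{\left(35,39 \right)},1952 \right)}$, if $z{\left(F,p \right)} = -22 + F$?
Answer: $- \frac{4257951}{68} \approx -62617.0$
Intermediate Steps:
$t{\left(a,x \right)} = - \frac{2 a}{3}$ ($t{\left(a,x \right)} = - \frac{a + a}{3} = - \frac{2 a}{3}$)
$Q = 1380625$ ($Q = 1175^{2} = 1380625$)
$S = - \frac{4141875}{68}$ ($S = \frac{1380625}{\left(- \frac{2}{3}\right) 34} = \frac{1380625}{- \frac{68}{3}} = 1380625 \left(- \frac{3}{68}\right) = - \frac{4141875}{68} \approx -60910.0$)
$S - O{\left(z{\left(35,39 \right)},1952 \right)} = - \frac{4141875}{68} - 1707 = - \frac{4257951}{68}$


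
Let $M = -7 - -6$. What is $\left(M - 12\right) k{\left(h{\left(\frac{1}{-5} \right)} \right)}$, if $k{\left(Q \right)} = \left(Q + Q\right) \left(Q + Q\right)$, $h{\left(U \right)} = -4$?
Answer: $-832$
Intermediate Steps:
$k{\left(Q \right)} = 4 Q^{2}$ ($k{\left(Q \right)} = 2 Q 2 Q = 4 Q^{2}$)
$M = -1$ ($M = -7 + 6 = -1$)
$\left(M - 12\right) k{\left(h{\left(\frac{1}{-5} \right)} \right)} = \left(-1 - 12\right) 4 \left(-4\right)^{2} = - 13 \cdot 4 \cdot 16 = \left(-13\right) 64 = -832$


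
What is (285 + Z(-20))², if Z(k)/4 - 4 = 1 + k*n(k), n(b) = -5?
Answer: 497025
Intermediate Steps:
Z(k) = 20 - 20*k (Z(k) = 16 + 4*(1 + k*(-5)) = 16 + 4*(1 - 5*k) = 16 + (4 - 20*k) = 20 - 20*k)
(285 + Z(-20))² = (285 + (20 - 20*(-20)))² = (285 + (20 + 400))² = (285 + 420)² = 705² = 497025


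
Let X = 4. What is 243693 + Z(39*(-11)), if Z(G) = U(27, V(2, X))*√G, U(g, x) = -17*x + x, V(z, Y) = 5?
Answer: 243693 - 80*I*√429 ≈ 2.4369e+5 - 1657.0*I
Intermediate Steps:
U(g, x) = -16*x
Z(G) = -80*√G (Z(G) = (-16*5)*√G = -80*√G)
243693 + Z(39*(-11)) = 243693 - 80*I*√429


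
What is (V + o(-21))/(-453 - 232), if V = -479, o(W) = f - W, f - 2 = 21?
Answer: 87/137 ≈ 0.63504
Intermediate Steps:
f = 23 (f = 2 + 21 = 23)
o(W) = 23 - W
(V + o(-21))/(-453 - 232) = (-479 + (23 - 1*(-21)))/(-453 - 232) = (-479 + (23 + 21))/(-685) = (-479 + 44)*(-1/685) = -435*(-1/685) = 87/137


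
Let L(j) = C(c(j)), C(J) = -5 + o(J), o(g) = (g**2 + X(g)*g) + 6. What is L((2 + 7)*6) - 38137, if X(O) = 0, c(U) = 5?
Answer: -38111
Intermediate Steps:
o(g) = 6 + g**2 (o(g) = (g**2 + 0*g) + 6 = (g**2 + 0) + 6 = g**2 + 6 = 6 + g**2)
C(J) = 1 + J**2 (C(J) = -5 + (6 + J**2) = 1 + J**2)
L(j) = 26 (L(j) = 1 + 5**2 = 1 + 25 = 26)
L((2 + 7)*6) - 38137 = 26 - 38137 = -38111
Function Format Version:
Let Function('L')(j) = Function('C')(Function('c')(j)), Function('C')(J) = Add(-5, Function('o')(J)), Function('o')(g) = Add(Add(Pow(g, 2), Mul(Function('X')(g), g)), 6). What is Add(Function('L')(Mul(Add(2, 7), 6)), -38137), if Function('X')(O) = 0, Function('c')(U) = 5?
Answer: -38111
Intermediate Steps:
Function('o')(g) = Add(6, Pow(g, 2)) (Function('o')(g) = Add(Add(Pow(g, 2), Mul(0, g)), 6) = Add(Add(Pow(g, 2), 0), 6) = Add(Pow(g, 2), 6) = Add(6, Pow(g, 2)))
Function('C')(J) = Add(1, Pow(J, 2)) (Function('C')(J) = Add(-5, Add(6, Pow(J, 2))) = Add(1, Pow(J, 2)))
Function('L')(j) = 26 (Function('L')(j) = Add(1, Pow(5, 2)) = Add(1, 25) = 26)
Add(Function('L')(Mul(Add(2, 7), 6)), -38137) = Add(26, -38137) = -38111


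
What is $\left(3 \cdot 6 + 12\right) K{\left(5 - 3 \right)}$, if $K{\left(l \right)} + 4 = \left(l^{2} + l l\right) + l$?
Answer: $180$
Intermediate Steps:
$K{\left(l \right)} = -4 + l + 2 l^{2}$ ($K{\left(l \right)} = -4 + \left(\left(l^{2} + l l\right) + l\right) = -4 + \left(\left(l^{2} + l^{2}\right) + l\right) = -4 + \left(2 l^{2} + l\right) = -4 + \left(l + 2 l^{2}\right) = -4 + l + 2 l^{2}$)
$\left(3 \cdot 6 + 12\right) K{\left(5 - 3 \right)} = \left(3 \cdot 6 + 12\right) \left(-4 + \left(5 - 3\right) + 2 \left(5 - 3\right)^{2}\right) = \left(18 + 12\right) \left(-4 + 2 + 2 \cdot 2^{2}\right) = 30 \left(-4 + 2 + 2 \cdot 4\right) = 30 \left(-4 + 2 + 8\right) = 30 \cdot 6 = 180$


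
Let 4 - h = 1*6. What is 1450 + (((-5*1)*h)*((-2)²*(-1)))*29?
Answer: 290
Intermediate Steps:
h = -2 (h = 4 - 6 = -2)
1450 + (((-5*1)*h)*((-2)²*(-1)))*29 = 1450 + ((-5*1*(-2))*((-2)²*(-1)))*29 = 1450 + ((-5*(-2))*(4*(-1)))*29 = 1450 + (10*(-4))*29 = 1450 - 40*29 = 1450 - 1160 = 290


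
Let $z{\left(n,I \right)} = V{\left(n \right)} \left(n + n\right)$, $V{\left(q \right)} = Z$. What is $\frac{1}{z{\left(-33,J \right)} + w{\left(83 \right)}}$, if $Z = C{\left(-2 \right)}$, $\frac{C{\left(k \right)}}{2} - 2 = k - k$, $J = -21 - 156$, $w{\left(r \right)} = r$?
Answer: $- \frac{1}{181} \approx -0.0055249$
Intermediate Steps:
$J = -177$ ($J = -21 - 156 = -177$)
$C{\left(k \right)} = 4$ ($C{\left(k \right)} = 4 + 2 \left(k - k\right) = 4 + 2 \cdot 0 = 4 + 0 = 4$)
$Z = 4$
$V{\left(q \right)} = 4$
$z{\left(n,I \right)} = 8 n$ ($z{\left(n,I \right)} = 4 \left(n + n\right) = 4 \cdot 2 n = 8 n$)
$\frac{1}{z{\left(-33,J \right)} + w{\left(83 \right)}} = \frac{1}{8 \left(-33\right) + 83} = \frac{1}{-264 + 83} = \frac{1}{-181} = - \frac{1}{181}$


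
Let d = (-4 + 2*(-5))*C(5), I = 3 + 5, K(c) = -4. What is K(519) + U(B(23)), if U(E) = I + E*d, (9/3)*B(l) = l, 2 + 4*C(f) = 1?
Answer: 185/6 ≈ 30.833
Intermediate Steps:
C(f) = -¼ (C(f) = -½ + (¼)*1 = -½ + ¼ = -¼)
B(l) = l/3
I = 8
d = 7/2 (d = (-4 + 2*(-5))*(-¼) = (-4 - 10)*(-¼) = -14*(-¼) = 7/2 ≈ 3.5000)
U(E) = 8 + 7*E/2 (U(E) = 8 + E*(7/2) = 8 + 7*E/2)
K(519) + U(B(23)) = -4 + (8 + 7*((⅓)*23)/2) = -4 + (8 + (7/2)*(23/3)) = -4 + (8 + 161/6) = -4 + 209/6 = 185/6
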